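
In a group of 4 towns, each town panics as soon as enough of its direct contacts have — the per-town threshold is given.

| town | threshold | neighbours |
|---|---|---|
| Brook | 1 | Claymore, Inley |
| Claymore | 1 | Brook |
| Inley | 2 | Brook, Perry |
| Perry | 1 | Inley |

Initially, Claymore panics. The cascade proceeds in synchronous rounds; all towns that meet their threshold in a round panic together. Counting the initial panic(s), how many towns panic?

Round 1 — Claymore panics (initial).
Round 2 — checking thresholds:
  Brook: 1 of 2 neighbours ≥ 1, panics.
Round 3 — no new panics; cascade stops.

2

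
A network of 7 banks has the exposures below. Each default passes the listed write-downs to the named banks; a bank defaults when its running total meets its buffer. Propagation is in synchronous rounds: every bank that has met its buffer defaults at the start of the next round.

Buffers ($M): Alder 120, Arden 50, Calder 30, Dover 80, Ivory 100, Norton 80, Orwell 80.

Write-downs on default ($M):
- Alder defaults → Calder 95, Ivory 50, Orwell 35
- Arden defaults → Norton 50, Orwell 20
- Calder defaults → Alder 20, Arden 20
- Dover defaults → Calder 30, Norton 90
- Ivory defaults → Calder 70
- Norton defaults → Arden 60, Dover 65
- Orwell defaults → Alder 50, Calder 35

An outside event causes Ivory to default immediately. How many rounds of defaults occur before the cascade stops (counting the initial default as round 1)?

2

Round 1 — Ivory defaults (initial).
  Calder: +70 → 70 ≥ 30
Round 2 — Calder defaults.
  Alder: +20 → 20 < 120
  Arden: +20 → 20 < 50
No further defaults.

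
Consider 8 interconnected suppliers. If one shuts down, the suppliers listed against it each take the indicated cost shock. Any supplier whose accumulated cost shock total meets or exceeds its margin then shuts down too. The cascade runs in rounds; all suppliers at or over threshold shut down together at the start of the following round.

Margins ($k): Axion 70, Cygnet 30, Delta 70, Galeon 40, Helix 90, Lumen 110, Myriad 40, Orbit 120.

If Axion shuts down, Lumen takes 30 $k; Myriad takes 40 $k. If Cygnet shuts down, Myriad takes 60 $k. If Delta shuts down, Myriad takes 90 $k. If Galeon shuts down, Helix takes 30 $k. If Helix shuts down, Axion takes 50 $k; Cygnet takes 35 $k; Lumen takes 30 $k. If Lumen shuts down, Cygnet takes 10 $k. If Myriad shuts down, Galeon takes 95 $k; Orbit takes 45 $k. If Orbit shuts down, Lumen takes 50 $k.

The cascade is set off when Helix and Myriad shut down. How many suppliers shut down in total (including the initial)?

Round 1 — Helix, Myriad shut down (initial).
  Axion: +50 → 50 < 70
  Cygnet: +35 → 35 ≥ 30
  Galeon: +95 → 95 ≥ 40
  Lumen: +30 → 30 < 110
  Orbit: +45 → 45 < 120
Round 2 — Cygnet, Galeon shut down.
No further shutdowns.

4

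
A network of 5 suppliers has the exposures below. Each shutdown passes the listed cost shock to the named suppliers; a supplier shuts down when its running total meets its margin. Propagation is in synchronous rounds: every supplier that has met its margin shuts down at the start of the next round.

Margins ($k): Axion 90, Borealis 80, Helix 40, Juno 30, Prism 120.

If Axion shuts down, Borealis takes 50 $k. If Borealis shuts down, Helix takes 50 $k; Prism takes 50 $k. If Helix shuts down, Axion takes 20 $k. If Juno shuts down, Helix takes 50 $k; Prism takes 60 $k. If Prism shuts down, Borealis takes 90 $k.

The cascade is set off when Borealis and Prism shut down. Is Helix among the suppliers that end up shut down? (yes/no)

Round 1 — Borealis, Prism shut down (initial).
  Helix: +50 → 50 ≥ 40
Round 2 — Helix shuts down.
  Axion: +20 → 20 < 90
No further shutdowns.

yes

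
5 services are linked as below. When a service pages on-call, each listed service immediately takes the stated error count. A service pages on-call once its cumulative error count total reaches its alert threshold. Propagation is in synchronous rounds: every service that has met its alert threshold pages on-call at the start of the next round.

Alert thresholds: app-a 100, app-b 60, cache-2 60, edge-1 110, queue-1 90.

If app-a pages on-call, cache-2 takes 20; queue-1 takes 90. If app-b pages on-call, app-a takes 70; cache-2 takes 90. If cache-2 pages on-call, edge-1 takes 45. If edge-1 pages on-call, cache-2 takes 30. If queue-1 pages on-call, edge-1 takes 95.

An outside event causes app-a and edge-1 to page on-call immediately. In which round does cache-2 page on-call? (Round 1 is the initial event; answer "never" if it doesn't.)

Round 1 — app-a, edge-1 page on-call (initial).
  cache-2: +20+30 → 50 < 60
  queue-1: +90 → 90 ≥ 90
Round 2 — queue-1 pages on-call.
No further pages.

never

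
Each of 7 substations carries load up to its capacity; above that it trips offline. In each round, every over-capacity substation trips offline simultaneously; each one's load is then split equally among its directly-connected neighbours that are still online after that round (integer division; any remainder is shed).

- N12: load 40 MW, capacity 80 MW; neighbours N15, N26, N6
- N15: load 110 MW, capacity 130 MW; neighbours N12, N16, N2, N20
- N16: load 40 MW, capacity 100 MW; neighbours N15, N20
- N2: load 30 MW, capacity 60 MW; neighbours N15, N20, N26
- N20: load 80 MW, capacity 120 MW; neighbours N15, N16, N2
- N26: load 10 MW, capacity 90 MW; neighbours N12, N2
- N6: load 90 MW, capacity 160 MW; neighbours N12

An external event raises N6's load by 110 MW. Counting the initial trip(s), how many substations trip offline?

Round 1 — N6 at 200 > 160. N6 trips offline.
  N6 sheds 200 MW to N12: 200 each.
    N12: 40+200 = 240 > 80
Round 2 — N12 trips offline.
  N12 sheds 240 MW to N15, N26: 120 each.
    N15: 110+120 = 230 > 130
    N26: 10+120 = 130 > 90
Round 3 — N15, N26 trip offline.
  N15 sheds 230 MW to N16, N2, N20: 76 each (2 lost).
    N16: 40+76 = 116 > 100
    N2: 30+76 = 106 > 60
    N20: 80+76 = 156 > 120
  N26 sheds 130 MW to N2: 130 each.
    N2: 106+130 = 236 > 60
Round 4 — N16, N2, N20 trip offline.
  N16 sheds 116 MW: no online neighbours, lost.
  N2 sheds 236 MW: no online neighbours, lost.
  N20 sheds 156 MW: no online neighbours, lost.
No further trips.

7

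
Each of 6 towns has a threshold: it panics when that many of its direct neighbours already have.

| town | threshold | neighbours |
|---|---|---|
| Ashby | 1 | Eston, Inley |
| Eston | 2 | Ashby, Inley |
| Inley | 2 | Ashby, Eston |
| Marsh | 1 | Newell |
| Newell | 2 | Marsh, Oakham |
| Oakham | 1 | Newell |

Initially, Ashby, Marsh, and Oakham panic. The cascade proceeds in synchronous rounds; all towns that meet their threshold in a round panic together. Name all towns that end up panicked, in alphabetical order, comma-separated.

Ashby, Marsh, Newell, Oakham

Round 1 — Ashby, Marsh, Oakham panic (initial).
Round 2 — checking thresholds:
  Eston: 1 of 2 neighbours < 2, below threshold.
  Inley: 1 of 2 neighbours < 2, below threshold.
  Newell: 2 of 2 neighbours ≥ 2, panics.
Round 3 — no new panics; cascade stops.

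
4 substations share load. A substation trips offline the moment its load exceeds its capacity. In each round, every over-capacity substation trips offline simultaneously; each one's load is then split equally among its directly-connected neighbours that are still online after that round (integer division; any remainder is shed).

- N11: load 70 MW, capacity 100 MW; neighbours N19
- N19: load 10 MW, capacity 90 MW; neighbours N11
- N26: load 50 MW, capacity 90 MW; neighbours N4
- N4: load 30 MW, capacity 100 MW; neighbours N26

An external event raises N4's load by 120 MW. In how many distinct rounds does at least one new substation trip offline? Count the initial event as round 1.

Round 1 — N4 at 150 > 100. N4 trips offline.
  N4 sheds 150 MW to N26: 150 each.
    N26: 50+150 = 200 > 90
Round 2 — N26 trips offline.
  N26 sheds 200 MW: no online neighbours, lost.
No further trips.

2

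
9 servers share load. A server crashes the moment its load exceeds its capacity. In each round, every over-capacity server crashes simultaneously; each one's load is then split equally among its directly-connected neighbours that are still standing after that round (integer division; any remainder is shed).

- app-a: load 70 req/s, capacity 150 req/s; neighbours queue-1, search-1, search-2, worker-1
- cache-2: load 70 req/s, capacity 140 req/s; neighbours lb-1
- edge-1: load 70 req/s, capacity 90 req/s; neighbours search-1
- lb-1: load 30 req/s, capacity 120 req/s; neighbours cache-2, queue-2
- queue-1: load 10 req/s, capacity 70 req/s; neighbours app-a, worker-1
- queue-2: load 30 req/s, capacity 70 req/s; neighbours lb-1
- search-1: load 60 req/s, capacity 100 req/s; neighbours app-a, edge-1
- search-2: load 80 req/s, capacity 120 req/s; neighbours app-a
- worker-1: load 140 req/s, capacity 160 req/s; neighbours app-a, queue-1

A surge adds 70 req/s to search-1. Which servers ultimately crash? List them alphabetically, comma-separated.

edge-1, search-1

Round 1 — search-1 at 130 > 100. search-1 crashes.
  search-1 sheds 130 req/s to app-a, edge-1: 65 each.
    app-a: 70+65 = 135 ≤ 150
    edge-1: 70+65 = 135 > 90
Round 2 — edge-1 crashes.
  edge-1 sheds 135 req/s: no online neighbours, lost.
No further crashes.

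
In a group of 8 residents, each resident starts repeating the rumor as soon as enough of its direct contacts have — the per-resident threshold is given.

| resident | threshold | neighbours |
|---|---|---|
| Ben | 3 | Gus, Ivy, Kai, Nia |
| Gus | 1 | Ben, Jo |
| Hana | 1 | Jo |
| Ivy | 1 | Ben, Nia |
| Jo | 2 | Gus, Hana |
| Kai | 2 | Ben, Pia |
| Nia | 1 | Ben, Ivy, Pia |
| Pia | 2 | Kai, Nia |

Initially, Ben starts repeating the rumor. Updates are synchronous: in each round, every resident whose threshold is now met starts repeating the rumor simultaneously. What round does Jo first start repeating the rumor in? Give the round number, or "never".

never

Round 1 — Ben starts repeating the rumor (initial).
Round 2 — checking thresholds:
  Gus: 1 of 2 neighbours ≥ 1, starts repeating the rumor.
  Ivy: 1 of 2 neighbours ≥ 1, starts repeating the rumor.
  Kai: 1 of 2 neighbours < 2, not yet.
  Nia: 1 of 3 neighbours ≥ 1, starts repeating the rumor.
Round 3 — no new spreads; cascade stops.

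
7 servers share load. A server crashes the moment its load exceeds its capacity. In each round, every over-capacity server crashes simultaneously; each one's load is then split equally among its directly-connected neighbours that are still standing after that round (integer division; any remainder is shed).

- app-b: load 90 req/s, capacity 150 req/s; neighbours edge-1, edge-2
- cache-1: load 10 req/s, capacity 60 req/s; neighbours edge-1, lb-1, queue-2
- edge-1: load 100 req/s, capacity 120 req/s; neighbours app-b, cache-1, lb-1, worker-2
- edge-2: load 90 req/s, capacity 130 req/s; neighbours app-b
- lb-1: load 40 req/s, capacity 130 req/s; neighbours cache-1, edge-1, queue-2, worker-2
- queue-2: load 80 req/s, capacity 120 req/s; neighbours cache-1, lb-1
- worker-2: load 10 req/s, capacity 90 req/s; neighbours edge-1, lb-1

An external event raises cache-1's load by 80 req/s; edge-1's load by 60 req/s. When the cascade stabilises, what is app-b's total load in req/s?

Round 1 — cache-1 at 90 > 60; edge-1 at 160 > 120. cache-1, edge-1 crash.
  cache-1 sheds 90 req/s to lb-1, queue-2: 45 each.
    lb-1: 40+45 = 85 ≤ 130
    queue-2: 80+45 = 125 > 120
  edge-1 sheds 160 req/s to app-b, lb-1, worker-2: 53 each (1 lost).
    app-b: 90+53 = 143 ≤ 150
    lb-1: 85+53 = 138 > 130
    worker-2: 10+53 = 63 ≤ 90
Round 2 — lb-1, queue-2 crash.
  lb-1 sheds 138 req/s to worker-2: 138 each.
    worker-2: 63+138 = 201 > 90
  queue-2 sheds 125 req/s: no online neighbours, lost.
Round 3 — worker-2 crashes.
  worker-2 sheds 201 req/s: no online neighbours, lost.
No further crashes.

143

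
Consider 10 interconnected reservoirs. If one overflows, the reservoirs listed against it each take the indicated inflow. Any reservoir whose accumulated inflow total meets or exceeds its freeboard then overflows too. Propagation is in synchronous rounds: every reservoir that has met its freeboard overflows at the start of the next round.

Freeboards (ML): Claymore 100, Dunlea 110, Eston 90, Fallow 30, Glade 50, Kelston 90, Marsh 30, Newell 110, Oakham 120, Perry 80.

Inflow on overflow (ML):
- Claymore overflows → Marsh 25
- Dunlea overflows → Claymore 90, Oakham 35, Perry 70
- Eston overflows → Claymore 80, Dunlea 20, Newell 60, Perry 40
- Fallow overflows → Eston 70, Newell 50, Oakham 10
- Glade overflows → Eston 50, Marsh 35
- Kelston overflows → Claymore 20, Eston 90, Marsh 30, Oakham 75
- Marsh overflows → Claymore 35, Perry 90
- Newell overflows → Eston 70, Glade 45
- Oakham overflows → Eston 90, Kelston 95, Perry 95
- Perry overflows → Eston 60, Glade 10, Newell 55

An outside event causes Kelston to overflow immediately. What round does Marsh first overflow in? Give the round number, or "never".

2

Round 1 — Kelston overflows (initial).
  Claymore: +20 → 20 < 100
  Eston: +90 → 90 ≥ 90
  Marsh: +30 → 30 ≥ 30
  Oakham: +75 → 75 < 120
Round 2 — Eston, Marsh overflow.
  Claymore: +80+35 → 135 ≥ 100
  Dunlea: +20 → 20 < 110
  Newell: +60 → 60 < 110
  Perry: +40+90 → 130 ≥ 80
Round 3 — Claymore, Perry overflow.
  Glade: +10 → 10 < 50
  Newell: +55 → 115 ≥ 110
Round 4 — Newell overflows.
  Glade: +45 → 55 ≥ 50
Round 5 — Glade overflows.
No further overflows.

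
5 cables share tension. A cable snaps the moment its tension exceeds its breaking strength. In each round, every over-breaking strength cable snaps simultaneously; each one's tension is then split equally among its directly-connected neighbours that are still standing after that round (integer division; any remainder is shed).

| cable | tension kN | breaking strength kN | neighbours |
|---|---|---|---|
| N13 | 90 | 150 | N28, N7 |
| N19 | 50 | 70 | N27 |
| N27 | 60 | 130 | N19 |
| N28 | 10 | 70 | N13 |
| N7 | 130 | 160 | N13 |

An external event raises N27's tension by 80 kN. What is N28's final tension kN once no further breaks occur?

Round 1 — N27 at 140 > 130. N27 snaps.
  N27 sheds 140 kN to N19: 140 each.
    N19: 50+140 = 190 > 70
Round 2 — N19 snaps.
  N19 sheds 190 kN: no online neighbours, lost.
No further breaks.

10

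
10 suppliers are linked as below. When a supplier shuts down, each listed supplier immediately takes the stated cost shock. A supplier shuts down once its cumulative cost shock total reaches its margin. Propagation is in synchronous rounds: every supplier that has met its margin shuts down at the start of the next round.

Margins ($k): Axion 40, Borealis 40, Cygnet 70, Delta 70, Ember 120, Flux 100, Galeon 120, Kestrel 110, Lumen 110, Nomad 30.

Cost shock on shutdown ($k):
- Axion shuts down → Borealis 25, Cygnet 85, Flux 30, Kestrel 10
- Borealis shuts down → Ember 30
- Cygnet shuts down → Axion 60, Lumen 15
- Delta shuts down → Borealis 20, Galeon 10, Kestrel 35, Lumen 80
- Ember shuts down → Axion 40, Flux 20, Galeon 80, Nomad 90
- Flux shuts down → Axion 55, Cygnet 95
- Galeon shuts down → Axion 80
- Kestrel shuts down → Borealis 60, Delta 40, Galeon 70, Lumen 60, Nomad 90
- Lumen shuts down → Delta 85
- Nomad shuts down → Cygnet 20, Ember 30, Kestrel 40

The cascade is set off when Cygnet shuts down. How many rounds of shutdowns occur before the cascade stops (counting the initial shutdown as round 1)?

Round 1 — Cygnet shuts down (initial).
  Axion: +60 → 60 ≥ 40
  Lumen: +15 → 15 < 110
Round 2 — Axion shuts down.
  Borealis: +25 → 25 < 40
  Flux: +30 → 30 < 100
  Kestrel: +10 → 10 < 110
No further shutdowns.

2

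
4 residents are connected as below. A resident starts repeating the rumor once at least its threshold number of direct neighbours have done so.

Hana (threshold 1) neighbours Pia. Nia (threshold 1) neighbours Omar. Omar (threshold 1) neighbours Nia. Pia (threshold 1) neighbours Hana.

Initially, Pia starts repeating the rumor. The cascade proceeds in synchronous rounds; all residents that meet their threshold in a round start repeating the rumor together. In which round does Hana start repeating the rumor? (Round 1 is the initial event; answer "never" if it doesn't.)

Round 1 — Pia starts repeating the rumor (initial).
Round 2 — checking thresholds:
  Hana: 1 of 1 neighbours ≥ 1, starts repeating the rumor.
Round 3 — no new spreads; cascade stops.

2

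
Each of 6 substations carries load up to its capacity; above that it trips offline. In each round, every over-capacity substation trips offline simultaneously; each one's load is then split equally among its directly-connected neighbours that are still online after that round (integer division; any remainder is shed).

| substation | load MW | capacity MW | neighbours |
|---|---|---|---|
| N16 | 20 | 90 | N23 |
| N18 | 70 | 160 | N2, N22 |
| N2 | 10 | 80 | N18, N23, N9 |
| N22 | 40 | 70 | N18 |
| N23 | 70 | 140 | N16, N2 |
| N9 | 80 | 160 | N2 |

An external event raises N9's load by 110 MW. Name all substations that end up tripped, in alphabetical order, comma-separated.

N16, N18, N2, N22, N23, N9

Round 1 — N9 at 190 > 160. N9 trips offline.
  N9 sheds 190 MW to N2: 190 each.
    N2: 10+190 = 200 > 80
Round 2 — N2 trips offline.
  N2 sheds 200 MW to N18, N23: 100 each.
    N18: 70+100 = 170 > 160
    N23: 70+100 = 170 > 140
Round 3 — N18, N23 trip offline.
  N18 sheds 170 MW to N22: 170 each.
    N22: 40+170 = 210 > 70
  N23 sheds 170 MW to N16: 170 each.
    N16: 20+170 = 190 > 90
Round 4 — N16, N22 trip offline.
  N16 sheds 190 MW: no online neighbours, lost.
  N22 sheds 210 MW: no online neighbours, lost.
No further trips.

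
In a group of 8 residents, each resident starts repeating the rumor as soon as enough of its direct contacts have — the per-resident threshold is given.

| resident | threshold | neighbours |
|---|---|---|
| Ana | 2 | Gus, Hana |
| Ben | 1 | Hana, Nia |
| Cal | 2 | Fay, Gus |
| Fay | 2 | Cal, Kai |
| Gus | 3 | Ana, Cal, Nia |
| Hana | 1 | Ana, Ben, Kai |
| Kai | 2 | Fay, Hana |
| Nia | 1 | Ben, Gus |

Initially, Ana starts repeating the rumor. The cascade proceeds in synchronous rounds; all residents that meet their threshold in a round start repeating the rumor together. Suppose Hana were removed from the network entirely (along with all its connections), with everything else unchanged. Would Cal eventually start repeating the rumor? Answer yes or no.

With Hana removed:
Round 1 — Ana starts repeating the rumor (initial).
Round 2 — no new spreads; cascade stops.

no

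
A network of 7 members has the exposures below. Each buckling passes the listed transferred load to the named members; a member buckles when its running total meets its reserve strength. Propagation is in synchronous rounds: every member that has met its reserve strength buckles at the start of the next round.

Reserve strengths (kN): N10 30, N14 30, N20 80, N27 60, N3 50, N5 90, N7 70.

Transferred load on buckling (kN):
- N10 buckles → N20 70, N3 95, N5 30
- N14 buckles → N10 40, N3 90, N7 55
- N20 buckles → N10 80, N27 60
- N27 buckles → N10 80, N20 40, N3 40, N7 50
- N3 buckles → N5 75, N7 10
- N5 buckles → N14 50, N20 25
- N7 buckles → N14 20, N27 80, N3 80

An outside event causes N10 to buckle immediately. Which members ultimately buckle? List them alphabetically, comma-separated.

Round 1 — N10 buckles (initial).
  N20: +70 → 70 < 80
  N3: +95 → 95 ≥ 50
  N5: +30 → 30 < 90
Round 2 — N3 buckles.
  N5: +75 → 105 ≥ 90
  N7: +10 → 10 < 70
Round 3 — N5 buckles.
  N14: +50 → 50 ≥ 30
  N20: +25 → 95 ≥ 80
Round 4 — N14, N20 buckle.
  N27: +60 → 60 ≥ 60
  N7: +55 → 65 < 70
Round 5 — N27 buckles.
  N7: +50 → 115 ≥ 70
Round 6 — N7 buckles.
No further bucklings.

N10, N14, N20, N27, N3, N5, N7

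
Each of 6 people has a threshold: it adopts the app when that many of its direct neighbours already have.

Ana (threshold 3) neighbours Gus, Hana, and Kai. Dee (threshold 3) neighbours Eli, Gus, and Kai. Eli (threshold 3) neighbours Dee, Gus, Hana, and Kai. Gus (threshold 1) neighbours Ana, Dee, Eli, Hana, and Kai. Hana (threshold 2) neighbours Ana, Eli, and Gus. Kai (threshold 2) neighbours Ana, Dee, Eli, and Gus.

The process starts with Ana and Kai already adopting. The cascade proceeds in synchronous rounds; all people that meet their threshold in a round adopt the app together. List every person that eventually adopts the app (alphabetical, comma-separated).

Round 1 — Ana, Kai adopt the app (initial).
Round 2 — checking thresholds:
  Dee: 1 of 3 neighbours < 3, holds.
  Eli: 1 of 4 neighbours < 3, holds.
  Gus: 2 of 5 neighbours ≥ 1, adopts the app.
  Hana: 1 of 3 neighbours < 2, holds.
Round 3 — checking thresholds:
  Dee: 2 of 3 neighbours < 3, holds.
  Eli: 2 of 4 neighbours < 3, holds.
  Hana: 2 of 3 neighbours ≥ 2, adopts the app.
Round 4 — checking thresholds:
  Dee: 2 of 3 neighbours < 3, holds.
  Eli: 3 of 4 neighbours ≥ 3, adopts the app.
Round 5 — checking thresholds:
  Dee: 3 of 3 neighbours ≥ 3, adopts the app.
Round 6 — no new adoptions; cascade stops.

Ana, Dee, Eli, Gus, Hana, Kai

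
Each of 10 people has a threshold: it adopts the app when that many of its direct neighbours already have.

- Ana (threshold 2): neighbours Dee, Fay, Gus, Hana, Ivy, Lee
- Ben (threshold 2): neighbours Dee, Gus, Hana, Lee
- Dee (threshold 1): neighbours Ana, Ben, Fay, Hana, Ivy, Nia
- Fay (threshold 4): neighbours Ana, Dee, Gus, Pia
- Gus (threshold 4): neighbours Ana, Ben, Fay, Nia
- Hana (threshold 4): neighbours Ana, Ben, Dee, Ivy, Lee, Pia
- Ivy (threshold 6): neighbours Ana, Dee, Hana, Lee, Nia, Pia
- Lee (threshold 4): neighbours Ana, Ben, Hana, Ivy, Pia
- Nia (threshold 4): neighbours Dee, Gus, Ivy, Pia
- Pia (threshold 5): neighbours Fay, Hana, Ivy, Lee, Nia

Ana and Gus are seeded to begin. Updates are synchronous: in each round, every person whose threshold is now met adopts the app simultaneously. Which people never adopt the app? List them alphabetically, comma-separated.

Round 1 — Ana, Gus adopt the app (initial).
Round 2 — checking thresholds:
  Ben: 1 of 4 neighbours < 2, below threshold.
  Dee: 1 of 6 neighbours ≥ 1, adopts the app.
  Fay: 2 of 4 neighbours < 4, below threshold.
  Hana: 1 of 6 neighbours < 4, below threshold.
  Ivy: 1 of 6 neighbours < 6, below threshold.
  Lee: 1 of 5 neighbours < 4, below threshold.
  Nia: 1 of 4 neighbours < 4, below threshold.
Round 3 — checking thresholds:
  Ben: 2 of 4 neighbours ≥ 2, adopts the app.
  Fay: 3 of 4 neighbours < 4, below threshold.
  Hana: 2 of 6 neighbours < 4, below threshold.
  Ivy: 2 of 6 neighbours < 6, below threshold.
  Lee: 1 of 5 neighbours < 4, below threshold.
  Nia: 2 of 4 neighbours < 4, below threshold.
Round 4 — no new adoptions; cascade stops.

Fay, Hana, Ivy, Lee, Nia, Pia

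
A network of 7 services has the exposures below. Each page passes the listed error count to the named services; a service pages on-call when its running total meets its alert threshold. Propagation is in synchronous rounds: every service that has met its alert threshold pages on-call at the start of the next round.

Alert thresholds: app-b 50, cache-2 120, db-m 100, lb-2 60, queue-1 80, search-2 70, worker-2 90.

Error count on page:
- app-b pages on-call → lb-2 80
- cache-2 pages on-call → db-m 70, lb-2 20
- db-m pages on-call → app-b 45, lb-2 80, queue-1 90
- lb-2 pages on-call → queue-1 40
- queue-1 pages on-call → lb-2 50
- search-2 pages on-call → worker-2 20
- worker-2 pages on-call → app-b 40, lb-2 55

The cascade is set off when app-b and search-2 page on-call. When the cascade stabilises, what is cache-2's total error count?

Round 1 — app-b, search-2 page on-call (initial).
  lb-2: +80 → 80 ≥ 60
  worker-2: +20 → 20 < 90
Round 2 — lb-2 pages on-call.
  queue-1: +40 → 40 < 80
No further pages.

0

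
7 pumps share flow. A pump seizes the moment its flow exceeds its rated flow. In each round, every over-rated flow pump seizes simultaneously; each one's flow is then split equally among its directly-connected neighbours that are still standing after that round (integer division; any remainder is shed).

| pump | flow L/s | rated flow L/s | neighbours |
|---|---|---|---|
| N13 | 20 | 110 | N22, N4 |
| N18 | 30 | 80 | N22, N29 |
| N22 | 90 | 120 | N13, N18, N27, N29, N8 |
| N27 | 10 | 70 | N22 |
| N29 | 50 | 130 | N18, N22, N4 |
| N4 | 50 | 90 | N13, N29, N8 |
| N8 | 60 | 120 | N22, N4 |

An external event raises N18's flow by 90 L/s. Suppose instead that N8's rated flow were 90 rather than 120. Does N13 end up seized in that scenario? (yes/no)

With N8's rated flow at 90:
Round 1 — N18 at 120 > 80. N18 seizes.
  N18 sheds 120 L/s to N22, N29: 60 each.
    N22: 90+60 = 150 > 120
    N29: 50+60 = 110 ≤ 130
Round 2 — N22 seizes.
  N22 sheds 150 L/s to N13, N27, N29, N8: 37 each (2 lost).
    N13: 20+37 = 57 ≤ 110
    N27: 10+37 = 47 ≤ 70
    N29: 110+37 = 147 > 130
    N8: 60+37 = 97 > 90
Round 3 — N29, N8 seize.
  N29 sheds 147 L/s to N4: 147 each.
    N4: 50+147 = 197 > 90
  N8 sheds 97 L/s to N4: 97 each.
    N4: 197+97 = 294 > 90
Round 4 — N4 seizes.
  N4 sheds 294 L/s to N13: 294 each.
    N13: 57+294 = 351 > 110
Round 5 — N13 seizes.
  N13 sheds 351 L/s: no online neighbours, lost.
No further seizures.

yes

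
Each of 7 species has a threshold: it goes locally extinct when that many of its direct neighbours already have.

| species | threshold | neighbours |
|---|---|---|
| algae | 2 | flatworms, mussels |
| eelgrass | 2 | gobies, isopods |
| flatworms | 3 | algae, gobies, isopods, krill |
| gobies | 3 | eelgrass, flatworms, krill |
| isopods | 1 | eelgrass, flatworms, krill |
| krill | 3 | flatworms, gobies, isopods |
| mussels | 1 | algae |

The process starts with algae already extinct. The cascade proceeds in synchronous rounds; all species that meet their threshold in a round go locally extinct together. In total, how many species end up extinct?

Round 1 — algae goes locally extinct (initial).
Round 2 — checking thresholds:
  flatworms: 1 of 4 neighbours < 3, not yet.
  mussels: 1 of 1 neighbours ≥ 1, goes locally extinct.
Round 3 — no new extinctions; cascade stops.

2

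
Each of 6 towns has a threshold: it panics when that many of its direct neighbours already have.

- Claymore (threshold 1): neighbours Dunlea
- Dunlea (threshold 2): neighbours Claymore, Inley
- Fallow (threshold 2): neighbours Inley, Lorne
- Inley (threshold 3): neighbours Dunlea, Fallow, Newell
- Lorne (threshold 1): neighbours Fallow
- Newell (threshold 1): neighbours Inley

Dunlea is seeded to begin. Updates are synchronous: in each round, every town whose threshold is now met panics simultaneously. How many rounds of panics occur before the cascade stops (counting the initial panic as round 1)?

Round 1 — Dunlea panics (initial).
Round 2 — checking thresholds:
  Claymore: 1 of 1 neighbours ≥ 1, panics.
  Inley: 1 of 3 neighbours < 3, not yet.
Round 3 — no new panics; cascade stops.

2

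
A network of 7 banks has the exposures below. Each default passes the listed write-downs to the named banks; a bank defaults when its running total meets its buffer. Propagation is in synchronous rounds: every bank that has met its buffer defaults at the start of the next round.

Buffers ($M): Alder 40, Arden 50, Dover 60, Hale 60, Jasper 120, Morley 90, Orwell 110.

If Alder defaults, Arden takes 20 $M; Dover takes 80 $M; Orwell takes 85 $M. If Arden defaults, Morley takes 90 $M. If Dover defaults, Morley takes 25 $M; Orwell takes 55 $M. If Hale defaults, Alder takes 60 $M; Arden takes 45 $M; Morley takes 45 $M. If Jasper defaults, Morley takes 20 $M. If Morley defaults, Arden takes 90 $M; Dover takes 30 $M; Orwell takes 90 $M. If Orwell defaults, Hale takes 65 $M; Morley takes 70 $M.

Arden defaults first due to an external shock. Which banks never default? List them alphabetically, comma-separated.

Alder, Dover, Hale, Jasper, Orwell

Round 1 — Arden defaults (initial).
  Morley: +90 → 90 ≥ 90
Round 2 — Morley defaults.
  Dover: +30 → 30 < 60
  Orwell: +90 → 90 < 110
No further defaults.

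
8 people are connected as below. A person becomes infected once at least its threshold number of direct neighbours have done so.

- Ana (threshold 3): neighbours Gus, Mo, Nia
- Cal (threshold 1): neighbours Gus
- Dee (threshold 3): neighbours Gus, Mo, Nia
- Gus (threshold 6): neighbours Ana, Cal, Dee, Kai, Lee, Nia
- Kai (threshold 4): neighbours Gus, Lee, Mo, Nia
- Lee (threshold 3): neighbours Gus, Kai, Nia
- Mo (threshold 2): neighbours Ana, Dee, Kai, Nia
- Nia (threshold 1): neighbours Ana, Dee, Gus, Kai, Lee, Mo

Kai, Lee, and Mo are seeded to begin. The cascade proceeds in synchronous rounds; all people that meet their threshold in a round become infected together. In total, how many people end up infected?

Round 1 — Kai, Lee, Mo become infected (initial).
Round 2 — checking thresholds:
  Ana: 1 of 3 neighbours < 3, not yet.
  Dee: 1 of 3 neighbours < 3, not yet.
  Gus: 2 of 6 neighbours < 6, not yet.
  Nia: 3 of 6 neighbours ≥ 1, becomes infected.
Round 3 — no new infections; cascade stops.

4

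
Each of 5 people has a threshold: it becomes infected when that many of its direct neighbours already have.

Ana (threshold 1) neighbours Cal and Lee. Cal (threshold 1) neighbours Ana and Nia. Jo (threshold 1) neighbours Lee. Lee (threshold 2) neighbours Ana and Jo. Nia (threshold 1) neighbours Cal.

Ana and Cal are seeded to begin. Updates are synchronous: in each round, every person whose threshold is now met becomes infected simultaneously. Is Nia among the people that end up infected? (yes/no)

Round 1 — Ana, Cal become infected (initial).
Round 2 — checking thresholds:
  Lee: 1 of 2 neighbours < 2, below threshold.
  Nia: 1 of 1 neighbours ≥ 1, becomes infected.
Round 3 — no new infections; cascade stops.

yes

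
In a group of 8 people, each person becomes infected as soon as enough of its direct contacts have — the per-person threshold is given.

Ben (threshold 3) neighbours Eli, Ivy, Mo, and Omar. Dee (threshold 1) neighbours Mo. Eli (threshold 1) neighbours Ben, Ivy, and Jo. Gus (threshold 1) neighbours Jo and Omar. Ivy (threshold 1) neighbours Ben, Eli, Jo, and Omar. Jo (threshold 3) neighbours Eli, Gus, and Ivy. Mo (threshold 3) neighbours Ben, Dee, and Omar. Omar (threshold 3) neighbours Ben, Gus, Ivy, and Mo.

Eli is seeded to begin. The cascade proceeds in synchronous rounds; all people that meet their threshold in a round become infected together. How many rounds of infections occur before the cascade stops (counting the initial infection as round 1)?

2

Round 1 — Eli becomes infected (initial).
Round 2 — checking thresholds:
  Ben: 1 of 4 neighbours < 3, below threshold.
  Ivy: 1 of 4 neighbours ≥ 1, becomes infected.
  Jo: 1 of 3 neighbours < 3, below threshold.
Round 3 — no new infections; cascade stops.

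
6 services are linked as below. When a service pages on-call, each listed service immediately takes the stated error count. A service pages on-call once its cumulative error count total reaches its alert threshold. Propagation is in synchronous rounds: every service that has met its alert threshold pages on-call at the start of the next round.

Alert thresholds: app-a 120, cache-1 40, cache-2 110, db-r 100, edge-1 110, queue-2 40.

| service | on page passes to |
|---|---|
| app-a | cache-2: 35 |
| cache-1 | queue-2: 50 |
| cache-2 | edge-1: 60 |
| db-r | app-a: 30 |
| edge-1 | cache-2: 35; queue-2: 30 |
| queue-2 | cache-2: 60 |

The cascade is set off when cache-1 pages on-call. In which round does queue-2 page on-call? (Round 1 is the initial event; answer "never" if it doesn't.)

Round 1 — cache-1 pages on-call (initial).
  queue-2: +50 → 50 ≥ 40
Round 2 — queue-2 pages on-call.
  cache-2: +60 → 60 < 110
No further pages.

2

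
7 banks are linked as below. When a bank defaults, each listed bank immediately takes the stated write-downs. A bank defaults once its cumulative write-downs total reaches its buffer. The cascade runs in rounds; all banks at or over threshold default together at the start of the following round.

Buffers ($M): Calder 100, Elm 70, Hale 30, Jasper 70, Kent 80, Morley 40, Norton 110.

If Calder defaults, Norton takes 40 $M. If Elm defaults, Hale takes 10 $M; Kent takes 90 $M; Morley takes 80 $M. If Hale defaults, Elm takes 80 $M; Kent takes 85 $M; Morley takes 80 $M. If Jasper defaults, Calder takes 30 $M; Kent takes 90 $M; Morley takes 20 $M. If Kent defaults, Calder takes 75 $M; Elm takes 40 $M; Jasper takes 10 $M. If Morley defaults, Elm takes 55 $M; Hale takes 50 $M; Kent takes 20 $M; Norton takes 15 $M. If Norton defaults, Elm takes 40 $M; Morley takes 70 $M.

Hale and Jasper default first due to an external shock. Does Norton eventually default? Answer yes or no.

no

Round 1 — Hale, Jasper default (initial).
  Calder: +30 → 30 < 100
  Elm: +80 → 80 ≥ 70
  Kent: +85+90 → 175 ≥ 80
  Morley: +80+20 → 100 ≥ 40
Round 2 — Elm, Kent, Morley default.
  Calder: +75 → 105 ≥ 100
  Norton: +15 → 15 < 110
Round 3 — Calder defaults.
  Norton: +40 → 55 < 110
No further defaults.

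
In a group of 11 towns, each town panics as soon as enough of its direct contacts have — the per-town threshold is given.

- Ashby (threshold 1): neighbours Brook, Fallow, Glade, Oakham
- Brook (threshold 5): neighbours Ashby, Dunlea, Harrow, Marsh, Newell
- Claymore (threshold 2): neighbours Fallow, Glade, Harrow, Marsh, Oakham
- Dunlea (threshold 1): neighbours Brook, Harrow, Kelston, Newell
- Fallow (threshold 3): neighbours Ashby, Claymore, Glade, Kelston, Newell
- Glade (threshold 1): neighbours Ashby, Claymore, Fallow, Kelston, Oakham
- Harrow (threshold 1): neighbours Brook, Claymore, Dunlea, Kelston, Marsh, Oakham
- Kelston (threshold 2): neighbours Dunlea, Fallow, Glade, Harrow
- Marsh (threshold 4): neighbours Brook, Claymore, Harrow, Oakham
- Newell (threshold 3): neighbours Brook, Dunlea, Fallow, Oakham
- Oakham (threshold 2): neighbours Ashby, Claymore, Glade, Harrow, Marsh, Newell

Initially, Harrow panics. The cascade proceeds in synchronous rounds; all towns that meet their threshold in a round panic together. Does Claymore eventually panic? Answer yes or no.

yes

Round 1 — Harrow panics (initial).
Round 2 — checking thresholds:
  Brook: 1 of 5 neighbours < 5, below threshold.
  Claymore: 1 of 5 neighbours < 2, below threshold.
  Dunlea: 1 of 4 neighbours ≥ 1, panics.
  Kelston: 1 of 4 neighbours < 2, below threshold.
  Marsh: 1 of 4 neighbours < 4, below threshold.
  Oakham: 1 of 6 neighbours < 2, below threshold.
Round 3 — checking thresholds:
  Brook: 2 of 5 neighbours < 5, below threshold.
  Claymore: 1 of 5 neighbours < 2, below threshold.
  Kelston: 2 of 4 neighbours ≥ 2, panics.
  Marsh: 1 of 4 neighbours < 4, below threshold.
  Newell: 1 of 4 neighbours < 3, below threshold.
  Oakham: 1 of 6 neighbours < 2, below threshold.
Round 4 — checking thresholds:
  Brook: 2 of 5 neighbours < 5, below threshold.
  Claymore: 1 of 5 neighbours < 2, below threshold.
  Fallow: 1 of 5 neighbours < 3, below threshold.
  Glade: 1 of 5 neighbours ≥ 1, panics.
  Marsh: 1 of 4 neighbours < 4, below threshold.
  Newell: 1 of 4 neighbours < 3, below threshold.
  Oakham: 1 of 6 neighbours < 2, below threshold.
Round 5 — checking thresholds:
  Ashby: 1 of 4 neighbours ≥ 1, panics.
  Brook: 2 of 5 neighbours < 5, below threshold.
  Claymore: 2 of 5 neighbours ≥ 2, panics.
  Fallow: 2 of 5 neighbours < 3, below threshold.
  Marsh: 1 of 4 neighbours < 4, below threshold.
  Newell: 1 of 4 neighbours < 3, below threshold.
  Oakham: 2 of 6 neighbours ≥ 2, panics.
Round 6 — checking thresholds:
  Brook: 3 of 5 neighbours < 5, below threshold.
  Fallow: 4 of 5 neighbours ≥ 3, panics.
  Marsh: 3 of 4 neighbours < 4, below threshold.
  Newell: 2 of 4 neighbours < 3, below threshold.
Round 7 — checking thresholds:
  Brook: 3 of 5 neighbours < 5, below threshold.
  Marsh: 3 of 4 neighbours < 4, below threshold.
  Newell: 3 of 4 neighbours ≥ 3, panics.
Round 8 — no new panics; cascade stops.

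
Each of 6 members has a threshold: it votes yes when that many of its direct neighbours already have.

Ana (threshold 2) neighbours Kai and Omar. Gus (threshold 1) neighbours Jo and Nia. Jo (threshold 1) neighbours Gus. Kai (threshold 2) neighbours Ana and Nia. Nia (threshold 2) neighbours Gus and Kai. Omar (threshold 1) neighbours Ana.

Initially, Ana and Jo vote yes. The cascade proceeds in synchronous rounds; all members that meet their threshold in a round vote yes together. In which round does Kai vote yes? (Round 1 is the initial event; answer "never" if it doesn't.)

never

Round 1 — Ana, Jo vote yes (initial).
Round 2 — checking thresholds:
  Gus: 1 of 2 neighbours ≥ 1, votes yes.
  Kai: 1 of 2 neighbours < 2, below threshold.
  Omar: 1 of 1 neighbours ≥ 1, votes yes.
Round 3 — no new yes votes; cascade stops.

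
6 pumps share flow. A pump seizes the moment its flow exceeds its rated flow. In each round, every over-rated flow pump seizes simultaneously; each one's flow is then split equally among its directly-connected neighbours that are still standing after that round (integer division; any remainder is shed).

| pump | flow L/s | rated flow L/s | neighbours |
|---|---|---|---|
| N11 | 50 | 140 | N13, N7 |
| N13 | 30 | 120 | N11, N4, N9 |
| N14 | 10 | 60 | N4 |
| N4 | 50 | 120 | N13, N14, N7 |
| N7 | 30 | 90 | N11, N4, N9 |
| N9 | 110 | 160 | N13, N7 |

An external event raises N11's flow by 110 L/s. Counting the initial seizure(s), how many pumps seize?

6

Round 1 — N11 at 160 > 140. N11 seizes.
  N11 sheds 160 L/s to N13, N7: 80 each.
    N13: 30+80 = 110 ≤ 120
    N7: 30+80 = 110 > 90
Round 2 — N7 seizes.
  N7 sheds 110 L/s to N4, N9: 55 each.
    N4: 50+55 = 105 ≤ 120
    N9: 110+55 = 165 > 160
Round 3 — N9 seizes.
  N9 sheds 165 L/s to N13: 165 each.
    N13: 110+165 = 275 > 120
Round 4 — N13 seizes.
  N13 sheds 275 L/s to N4: 275 each.
    N4: 105+275 = 380 > 120
Round 5 — N4 seizes.
  N4 sheds 380 L/s to N14: 380 each.
    N14: 10+380 = 390 > 60
Round 6 — N14 seizes.
  N14 sheds 390 L/s: no online neighbours, lost.
No further seizures.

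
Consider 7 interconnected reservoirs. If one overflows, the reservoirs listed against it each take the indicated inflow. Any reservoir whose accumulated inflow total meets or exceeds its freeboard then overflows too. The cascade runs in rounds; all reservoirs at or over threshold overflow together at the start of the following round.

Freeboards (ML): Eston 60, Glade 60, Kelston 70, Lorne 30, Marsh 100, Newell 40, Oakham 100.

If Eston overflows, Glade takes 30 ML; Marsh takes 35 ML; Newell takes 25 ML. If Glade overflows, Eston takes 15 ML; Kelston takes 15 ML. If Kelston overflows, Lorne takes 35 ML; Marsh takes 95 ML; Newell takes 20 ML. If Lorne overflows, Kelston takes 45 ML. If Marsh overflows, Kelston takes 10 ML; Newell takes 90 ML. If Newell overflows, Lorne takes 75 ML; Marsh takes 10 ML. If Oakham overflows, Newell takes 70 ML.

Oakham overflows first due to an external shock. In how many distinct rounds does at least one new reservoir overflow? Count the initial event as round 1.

3

Round 1 — Oakham overflows (initial).
  Newell: +70 → 70 ≥ 40
Round 2 — Newell overflows.
  Lorne: +75 → 75 ≥ 30
  Marsh: +10 → 10 < 100
Round 3 — Lorne overflows.
  Kelston: +45 → 45 < 70
No further overflows.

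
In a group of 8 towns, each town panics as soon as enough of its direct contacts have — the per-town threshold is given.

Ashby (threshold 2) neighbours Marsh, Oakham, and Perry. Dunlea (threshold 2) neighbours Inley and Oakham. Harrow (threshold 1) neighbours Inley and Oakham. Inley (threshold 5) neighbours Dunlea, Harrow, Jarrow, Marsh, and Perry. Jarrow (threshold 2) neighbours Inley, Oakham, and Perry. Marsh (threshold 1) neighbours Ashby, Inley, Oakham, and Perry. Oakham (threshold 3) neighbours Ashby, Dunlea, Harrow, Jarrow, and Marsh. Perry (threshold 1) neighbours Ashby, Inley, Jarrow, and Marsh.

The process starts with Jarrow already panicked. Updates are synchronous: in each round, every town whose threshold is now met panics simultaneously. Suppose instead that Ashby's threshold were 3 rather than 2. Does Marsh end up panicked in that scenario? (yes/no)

yes

With Ashby's threshold at 3:
Round 1 — Jarrow panics (initial).
Round 2 — checking thresholds:
  Inley: 1 of 5 neighbours < 5, not yet.
  Oakham: 1 of 5 neighbours < 3, not yet.
  Perry: 1 of 4 neighbours ≥ 1, panics.
Round 3 — checking thresholds:
  Ashby: 1 of 3 neighbours < 3, not yet.
  Inley: 2 of 5 neighbours < 5, not yet.
  Marsh: 1 of 4 neighbours ≥ 1, panics.
  Oakham: 1 of 5 neighbours < 3, not yet.
Round 4 — no new panics; cascade stops.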